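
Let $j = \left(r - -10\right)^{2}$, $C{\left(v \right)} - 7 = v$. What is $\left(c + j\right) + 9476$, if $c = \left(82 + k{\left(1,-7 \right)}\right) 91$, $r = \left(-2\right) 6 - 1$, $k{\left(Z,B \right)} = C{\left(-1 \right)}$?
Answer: $17493$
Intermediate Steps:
$C{\left(v \right)} = 7 + v$
$k{\left(Z,B \right)} = 6$ ($k{\left(Z,B \right)} = 7 - 1 = 6$)
$r = -13$ ($r = -12 - 1 = -13$)
$j = 9$ ($j = \left(-13 - -10\right)^{2} = \left(-13 + 10\right)^{2} = \left(-3\right)^{2} = 9$)
$c = 8008$ ($c = \left(82 + 6\right) 91 = 88 \cdot 91 = 8008$)
$\left(c + j\right) + 9476 = \left(8008 + 9\right) + 9476 = 8017 + 9476 = 17493$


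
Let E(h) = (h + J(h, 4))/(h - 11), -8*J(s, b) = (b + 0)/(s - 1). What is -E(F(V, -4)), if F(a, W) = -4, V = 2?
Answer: -13/50 ≈ -0.26000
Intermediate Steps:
J(s, b) = -b/(8*(-1 + s)) (J(s, b) = -(b + 0)/(8*(s - 1)) = -b/(8*(-1 + s)))
E(h) = (h - 4/(-8 + 8*h))/(-11 + h) (E(h) = (h - 1*4/(-8 + 8*h))/(h - 11) = (h - 4/(-8 + 8*h))/(-11 + h))
-E(F(V, -4)) = -(-½ - 4*(-1 - 4))/((-1 - 4)*(-11 - 4)) = -(-½ - 4*(-5))/((-5)*(-15)) = -(-1)*(-1)*(-½ + 20)/(5*15) = -(-1)*(-1)*39/(5*15*2) = -1*13/50 = -13/50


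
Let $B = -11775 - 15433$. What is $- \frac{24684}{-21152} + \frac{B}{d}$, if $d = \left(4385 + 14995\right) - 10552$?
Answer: $- \frac{22349579}{11670616} \approx -1.915$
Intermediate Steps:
$d = 8828$ ($d = 19380 - 10552 = 8828$)
$B = -27208$
$- \frac{24684}{-21152} + \frac{B}{d} = - \frac{24684}{-21152} - \frac{27208}{8828} = \left(-24684\right) \left(- \frac{1}{21152}\right) - \frac{6802}{2207} = \frac{6171}{5288} - \frac{6802}{2207} = - \frac{22349579}{11670616}$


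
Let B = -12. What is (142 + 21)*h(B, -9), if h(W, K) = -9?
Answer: -1467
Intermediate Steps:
(142 + 21)*h(B, -9) = (142 + 21)*(-9) = 163*(-9) = -1467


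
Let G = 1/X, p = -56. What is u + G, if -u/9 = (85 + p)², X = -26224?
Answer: -198489457/26224 ≈ -7569.0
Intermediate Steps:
G = -1/26224 (G = 1/(-26224) = -1/26224 ≈ -3.8133e-5)
u = -7569 (u = -9*(85 - 56)² = -9*29² = -9*841 = -7569)
u + G = -7569 - 1/26224 = -198489457/26224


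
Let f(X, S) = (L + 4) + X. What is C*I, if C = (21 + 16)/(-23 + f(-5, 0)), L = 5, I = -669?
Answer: 24753/19 ≈ 1302.8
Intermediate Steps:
f(X, S) = 9 + X (f(X, S) = (5 + 4) + X = 9 + X)
C = -37/19 (C = (21 + 16)/(-23 + (9 - 5)) = 37/(-23 + 4) = 37/(-19) = 37*(-1/19) = -37/19 ≈ -1.9474)
C*I = -37/19*(-669) = 24753/19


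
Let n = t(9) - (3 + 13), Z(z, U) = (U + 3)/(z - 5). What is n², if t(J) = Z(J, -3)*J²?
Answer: 256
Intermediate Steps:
Z(z, U) = (3 + U)/(-5 + z)
t(J) = 0 (t(J) = ((3 - 3)/(-5 + J))*J² = (0/(-5 + J))*J² = 0*J² = 0)
n = -16 (n = 0 - (3 + 13) = 0 - 1*16 = 0 - 16 = -16)
n² = (-16)² = 256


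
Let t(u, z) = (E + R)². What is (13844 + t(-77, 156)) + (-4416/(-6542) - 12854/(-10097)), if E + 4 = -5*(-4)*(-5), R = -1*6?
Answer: 856924273538/33027287 ≈ 25946.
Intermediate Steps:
R = -6
E = -104 (E = -4 - 5*(-4)*(-5) = -4 + 20*(-5) = -4 - 100 = -104)
t(u, z) = 12100 (t(u, z) = (-104 - 6)² = (-110)² = 12100)
(13844 + t(-77, 156)) + (-4416/(-6542) - 12854/(-10097)) = (13844 + 12100) + (-4416/(-6542) - 12854/(-10097)) = 25944 + (-4416*(-1/6542) - 12854*(-1/10097)) = 25944 + (2208/3271 + 12854/10097) = 25944 + 64339610/33027287 = 856924273538/33027287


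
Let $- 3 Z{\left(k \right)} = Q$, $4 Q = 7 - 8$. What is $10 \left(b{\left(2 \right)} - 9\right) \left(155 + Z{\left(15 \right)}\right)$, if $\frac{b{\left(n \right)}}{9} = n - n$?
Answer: $- \frac{27915}{2} \approx -13958.0$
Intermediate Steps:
$b{\left(n \right)} = 0$ ($b{\left(n \right)} = 9 \left(n - n\right) = 9 \cdot 0 = 0$)
$Q = - \frac{1}{4}$ ($Q = \frac{7 - 8}{4} = \frac{1}{4} \left(-1\right) = - \frac{1}{4} \approx -0.25$)
$Z{\left(k \right)} = \frac{1}{12}$ ($Z{\left(k \right)} = \left(- \frac{1}{3}\right) \left(- \frac{1}{4}\right) = \frac{1}{12}$)
$10 \left(b{\left(2 \right)} - 9\right) \left(155 + Z{\left(15 \right)}\right) = 10 \left(0 - 9\right) \left(155 + \frac{1}{12}\right) = 10 \left(-9\right) \frac{1861}{12} = \left(-90\right) \frac{1861}{12} = - \frac{27915}{2}$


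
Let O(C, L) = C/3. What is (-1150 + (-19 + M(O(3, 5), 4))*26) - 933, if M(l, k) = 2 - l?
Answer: -2551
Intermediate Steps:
O(C, L) = C/3 (O(C, L) = C*(⅓) = C/3)
(-1150 + (-19 + M(O(3, 5), 4))*26) - 933 = (-1150 + (-19 + (2 - 3/3))*26) - 933 = (-1150 + (-19 + (2 - 1*1))*26) - 933 = (-1150 + (-19 + (2 - 1))*26) - 933 = (-1150 + (-19 + 1)*26) - 933 = (-1150 - 18*26) - 933 = (-1150 - 468) - 933 = -1618 - 933 = -2551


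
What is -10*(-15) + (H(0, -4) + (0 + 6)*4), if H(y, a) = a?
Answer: 170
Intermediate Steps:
-10*(-15) + (H(0, -4) + (0 + 6)*4) = -10*(-15) + (-4 + (0 + 6)*4) = 150 + (-4 + 6*4) = 150 + (-4 + 24) = 150 + 20 = 170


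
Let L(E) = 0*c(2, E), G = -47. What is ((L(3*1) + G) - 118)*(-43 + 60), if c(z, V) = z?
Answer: -2805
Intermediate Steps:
L(E) = 0 (L(E) = 0*2 = 0)
((L(3*1) + G) - 118)*(-43 + 60) = ((0 - 47) - 118)*(-43 + 60) = (-47 - 118)*17 = -165*17 = -2805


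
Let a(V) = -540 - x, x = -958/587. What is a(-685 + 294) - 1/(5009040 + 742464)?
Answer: -1817601797675/3376132848 ≈ -538.37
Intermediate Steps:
x = -958/587 (x = -958*1/587 = -958/587 ≈ -1.6320)
a(V) = -316022/587 (a(V) = -540 - 1*(-958/587) = -540 + 958/587 = -316022/587)
a(-685 + 294) - 1/(5009040 + 742464) = -316022/587 - 1/(5009040 + 742464) = -316022/587 - 1/5751504 = -1817601797675/3376132848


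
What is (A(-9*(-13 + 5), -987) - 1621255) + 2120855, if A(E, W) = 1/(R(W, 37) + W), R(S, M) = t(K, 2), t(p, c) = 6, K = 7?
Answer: 490107599/981 ≈ 4.9960e+5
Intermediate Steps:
R(S, M) = 6
A(E, W) = 1/(6 + W)
(A(-9*(-13 + 5), -987) - 1621255) + 2120855 = (1/(6 - 987) - 1621255) + 2120855 = (1/(-981) - 1621255) + 2120855 = (-1/981 - 1621255) + 2120855 = -1590451156/981 + 2120855 = 490107599/981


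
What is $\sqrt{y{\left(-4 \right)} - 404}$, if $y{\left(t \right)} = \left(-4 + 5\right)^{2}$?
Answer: $i \sqrt{403} \approx 20.075 i$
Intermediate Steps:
$y{\left(t \right)} = 1$ ($y{\left(t \right)} = 1^{2} = 1$)
$\sqrt{y{\left(-4 \right)} - 404} = \sqrt{1 - 404} = \sqrt{-403} = i \sqrt{403}$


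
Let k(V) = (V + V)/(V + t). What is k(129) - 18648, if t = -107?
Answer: -204999/11 ≈ -18636.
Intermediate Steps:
k(V) = 2*V/(-107 + V) (k(V) = (V + V)/(V - 107) = (2*V)/(-107 + V) = 2*V/(-107 + V))
k(129) - 18648 = 2*129/(-107 + 129) - 18648 = 2*129/22 - 18648 = 2*129*(1/22) - 18648 = 129/11 - 18648 = -204999/11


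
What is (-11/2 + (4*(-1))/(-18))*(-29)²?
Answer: -79895/18 ≈ -4438.6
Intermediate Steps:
(-11/2 + (4*(-1))/(-18))*(-29)² = (-11*½ - 4*(-1/18))*841 = (-11/2 + 2/9)*841 = -95/18*841 = -79895/18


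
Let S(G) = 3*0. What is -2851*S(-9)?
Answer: 0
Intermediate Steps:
S(G) = 0
-2851*S(-9) = -2851*0 = 0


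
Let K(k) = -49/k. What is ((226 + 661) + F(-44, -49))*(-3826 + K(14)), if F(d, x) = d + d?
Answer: -6119541/2 ≈ -3.0598e+6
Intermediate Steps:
F(d, x) = 2*d
((226 + 661) + F(-44, -49))*(-3826 + K(14)) = ((226 + 661) + 2*(-44))*(-3826 - 49/14) = (887 - 88)*(-3826 - 49*1/14) = 799*(-3826 - 7/2) = 799*(-7659/2) = -6119541/2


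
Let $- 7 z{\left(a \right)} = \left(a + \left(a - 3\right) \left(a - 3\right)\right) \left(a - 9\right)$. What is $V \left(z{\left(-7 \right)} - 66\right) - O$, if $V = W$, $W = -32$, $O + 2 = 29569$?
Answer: $- \frac{239801}{7} \approx -34257.0$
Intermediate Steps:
$O = 29567$ ($O = -2 + 29569 = 29567$)
$V = -32$
$z{\left(a \right)} = - \frac{\left(-9 + a\right) \left(a + \left(-3 + a\right)^{2}\right)}{7}$ ($z{\left(a \right)} = - \frac{\left(a + \left(a - 3\right) \left(a - 3\right)\right) \left(a - 9\right)}{7} = - \frac{\left(a + \left(-3 + a\right) \left(-3 + a\right)\right) \left(-9 + a\right)}{7} = - \frac{\left(a + \left(-3 + a\right)^{2}\right) \left(-9 + a\right)}{7} = - \frac{\left(-9 + a\right) \left(a + \left(-3 + a\right)^{2}\right)}{7}$)
$V \left(z{\left(-7 \right)} - 66\right) - O = - 32 \left(\left(\frac{81}{7} + 2 \left(-7\right)^{2} - -54 - \frac{\left(-7\right)^{3}}{7}\right) - 66\right) - 29567 = - 32 \left(\left(\frac{81}{7} + 2 \cdot 49 + 54 - -49\right) - 66\right) - 29567 = - 32 \left(\left(\frac{81}{7} + 98 + 54 + 49\right) - 66\right) - 29567 = - 32 \left(\frac{1488}{7} - 66\right) - 29567 = \left(-32\right) \frac{1026}{7} - 29567 = - \frac{32832}{7} - 29567 = - \frac{239801}{7}$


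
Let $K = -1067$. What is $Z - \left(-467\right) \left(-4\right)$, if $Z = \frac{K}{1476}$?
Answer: $- \frac{2758235}{1476} \approx -1868.7$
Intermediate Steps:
$Z = - \frac{1067}{1476} \approx -0.7229$
$Z - \left(-467\right) \left(-4\right) = - \frac{1067}{1476} - \left(-467\right) \left(-4\right) = - \frac{1067}{1476} - 1868 = - \frac{2758235}{1476}$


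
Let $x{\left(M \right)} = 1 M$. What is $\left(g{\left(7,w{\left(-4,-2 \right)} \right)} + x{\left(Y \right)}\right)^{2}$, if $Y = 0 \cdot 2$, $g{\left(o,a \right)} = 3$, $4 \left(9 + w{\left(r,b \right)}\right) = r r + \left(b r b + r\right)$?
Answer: $9$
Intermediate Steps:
$w{\left(r,b \right)} = -9 + \frac{r}{4} + \frac{r^{2}}{4} + \frac{r b^{2}}{4}$ ($w{\left(r,b \right)} = -9 + \frac{r r + \left(b r b + r\right)}{4} = -9 + \frac{r^{2} + \left(r b^{2} + r\right)}{4} = -9 + \frac{r^{2} + \left(r + r b^{2}\right)}{4} = -9 + \frac{r + r^{2} + r b^{2}}{4} = -9 + \left(\frac{r}{4} + \frac{r^{2}}{4} + \frac{r b^{2}}{4}\right) = -9 + \frac{r}{4} + \frac{r^{2}}{4} + \frac{r b^{2}}{4}$)
$Y = 0$
$x{\left(M \right)} = M$
$\left(g{\left(7,w{\left(-4,-2 \right)} \right)} + x{\left(Y \right)}\right)^{2} = \left(3 + 0\right)^{2} = 3^{2} = 9$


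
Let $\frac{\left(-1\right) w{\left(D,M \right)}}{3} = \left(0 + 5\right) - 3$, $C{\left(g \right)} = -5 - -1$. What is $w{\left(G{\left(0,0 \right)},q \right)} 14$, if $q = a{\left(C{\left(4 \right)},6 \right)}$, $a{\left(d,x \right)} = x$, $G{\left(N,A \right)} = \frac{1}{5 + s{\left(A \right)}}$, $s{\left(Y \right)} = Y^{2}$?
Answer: $-84$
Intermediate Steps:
$G{\left(N,A \right)} = \frac{1}{5 + A^{2}}$
$C{\left(g \right)} = -4$ ($C{\left(g \right)} = -5 + 1 = -4$)
$q = 6$
$w{\left(D,M \right)} = -6$ ($w{\left(D,M \right)} = - 3 \left(\left(0 + 5\right) - 3\right) = - 3 \left(5 - 3\right) = \left(-3\right) 2 = -6$)
$w{\left(G{\left(0,0 \right)},q \right)} 14 = \left(-6\right) 14 = -84$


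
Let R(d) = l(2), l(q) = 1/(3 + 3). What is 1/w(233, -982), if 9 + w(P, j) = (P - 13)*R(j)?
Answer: 3/83 ≈ 0.036145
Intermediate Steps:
l(q) = ⅙ (l(q) = 1/6 = ⅙)
R(d) = ⅙
w(P, j) = -67/6 + P/6 (w(P, j) = -9 + (P - 13)*(⅙) = -9 + (-13 + P)*(⅙) = -9 + (-13/6 + P/6) = -67/6 + P/6)
1/w(233, -982) = 1/(-67/6 + (⅙)*233) = 1/(-67/6 + 233/6) = 1/(83/3) = 3/83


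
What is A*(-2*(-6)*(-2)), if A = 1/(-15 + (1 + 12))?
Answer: 12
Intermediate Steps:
A = -½ (A = 1/(-15 + 13) = 1/(-2) = -½ ≈ -0.50000)
A*(-2*(-6)*(-2)) = -(-2*(-6))*(-2)/2 = -6*(-2) = -½*(-24) = 12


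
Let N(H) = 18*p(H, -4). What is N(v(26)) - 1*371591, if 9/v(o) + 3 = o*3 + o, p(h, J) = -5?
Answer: -371681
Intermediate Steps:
v(o) = 9/(-3 + 4*o) (v(o) = 9/(-3 + (o*3 + o)) = 9/(-3 + (3*o + o)) = 9/(-3 + 4*o))
N(H) = -90 (N(H) = 18*(-5) = -90)
N(v(26)) - 1*371591 = -90 - 1*371591 = -90 - 371591 = -371681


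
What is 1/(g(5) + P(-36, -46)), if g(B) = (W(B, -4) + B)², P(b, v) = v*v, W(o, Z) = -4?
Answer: 1/2117 ≈ 0.00047237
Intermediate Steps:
P(b, v) = v²
g(B) = (-4 + B)²
1/(g(5) + P(-36, -46)) = 1/((-4 + 5)² + (-46)²) = 1/(1² + 2116) = 1/(1 + 2116) = 1/2117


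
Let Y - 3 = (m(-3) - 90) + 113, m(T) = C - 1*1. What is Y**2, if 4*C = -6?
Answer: 2209/4 ≈ 552.25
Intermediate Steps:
C = -3/2 (C = (1/4)*(-6) = -3/2 ≈ -1.5000)
m(T) = -5/2 (m(T) = -3/2 - 1*1 = -3/2 - 1 = -5/2)
Y = 47/2 (Y = 3 + ((-5/2 - 90) + 113) = 3 + (-185/2 + 113) = 3 + 41/2 = 47/2 ≈ 23.500)
Y**2 = (47/2)**2 = 2209/4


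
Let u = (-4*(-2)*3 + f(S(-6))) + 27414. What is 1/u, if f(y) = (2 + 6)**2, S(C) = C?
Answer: 1/27502 ≈ 3.6361e-5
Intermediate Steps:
f(y) = 64 (f(y) = 8**2 = 64)
u = 27502 (u = (-4*(-2)*3 + 64) + 27414 = (8*3 + 64) + 27414 = (24 + 64) + 27414 = 88 + 27414 = 27502)
1/u = 1/27502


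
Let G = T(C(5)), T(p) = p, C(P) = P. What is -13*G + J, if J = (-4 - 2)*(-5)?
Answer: -35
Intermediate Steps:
G = 5
J = 30 (J = -6*(-5) = 30)
-13*G + J = -13*5 + 30 = -65 + 30 = -35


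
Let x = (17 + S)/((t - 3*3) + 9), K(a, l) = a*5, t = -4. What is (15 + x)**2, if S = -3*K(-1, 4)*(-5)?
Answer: 3481/4 ≈ 870.25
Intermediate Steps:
K(a, l) = 5*a
S = -75 (S = -15*(-1)*(-5) = -3*(-5)*(-5) = 15*(-5) = -75)
x = 29/2 (x = (17 - 75)/((-4 - 3*3) + 9) = -58/((-4 - 1*9) + 9) = -58/((-4 - 9) + 9) = -58/(-13 + 9) = -58/(-4) = -58*(-1/4) = 29/2 ≈ 14.500)
(15 + x)**2 = (15 + 29/2)**2 = (59/2)**2 = 3481/4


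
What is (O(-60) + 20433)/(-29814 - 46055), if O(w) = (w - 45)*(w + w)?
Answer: -33033/75869 ≈ -0.43540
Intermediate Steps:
O(w) = 2*w*(-45 + w) (O(w) = (-45 + w)*(2*w) = 2*w*(-45 + w))
(O(-60) + 20433)/(-29814 - 46055) = (2*(-60)*(-45 - 60) + 20433)/(-29814 - 46055) = (2*(-60)*(-105) + 20433)/(-75869) = (12600 + 20433)*(-1/75869) = 33033*(-1/75869) = -33033/75869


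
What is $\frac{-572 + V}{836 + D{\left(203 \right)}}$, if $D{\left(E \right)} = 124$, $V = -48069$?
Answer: $- \frac{48641}{960} \approx -50.668$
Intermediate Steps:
$\frac{-572 + V}{836 + D{\left(203 \right)}} = \frac{-572 - 48069}{836 + 124} = - \frac{48641}{960}$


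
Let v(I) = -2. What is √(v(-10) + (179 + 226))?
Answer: √403 ≈ 20.075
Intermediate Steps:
√(v(-10) + (179 + 226)) = √(-2 + (179 + 226)) = √(-2 + 405) = √403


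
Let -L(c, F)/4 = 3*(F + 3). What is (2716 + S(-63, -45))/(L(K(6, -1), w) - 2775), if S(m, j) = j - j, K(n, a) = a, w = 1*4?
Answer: -2716/2859 ≈ -0.94998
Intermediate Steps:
w = 4
S(m, j) = 0
L(c, F) = -36 - 12*F (L(c, F) = -12*(F + 3) = -12*(3 + F) = -4*(9 + 3*F) = -36 - 12*F)
(2716 + S(-63, -45))/(L(K(6, -1), w) - 2775) = (2716 + 0)/((-36 - 12*4) - 2775) = 2716/((-36 - 48) - 2775) = 2716/(-84 - 2775) = 2716/(-2859) = 2716*(-1/2859) = -2716/2859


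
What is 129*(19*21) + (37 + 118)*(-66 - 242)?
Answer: 3731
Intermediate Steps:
129*(19*21) + (37 + 118)*(-66 - 242) = 129*399 + 155*(-308) = 51471 - 47740 = 3731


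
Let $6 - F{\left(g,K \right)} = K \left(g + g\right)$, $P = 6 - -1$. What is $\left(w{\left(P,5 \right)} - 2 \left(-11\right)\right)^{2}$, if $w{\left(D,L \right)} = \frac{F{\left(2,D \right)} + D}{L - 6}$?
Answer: $1369$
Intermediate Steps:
$P = 7$ ($P = 6 + 1 = 7$)
$F{\left(g,K \right)} = 6 - 2 K g$ ($F{\left(g,K \right)} = 6 - K \left(g + g\right) = 6 - K 2 g = 6 - 2 K g$)
$w{\left(D,L \right)} = \frac{6 - 3 D}{-6 + L}$ ($w{\left(D,L \right)} = \frac{\left(6 - 2 D 2\right) + D}{L - 6} = \frac{\left(6 - 4 D\right) + D}{-6 + L} = \frac{6 - 3 D}{-6 + L}$)
$\left(w{\left(P,5 \right)} - 2 \left(-11\right)\right)^{2} = \left(\frac{3 \left(2 - 7\right)}{-6 + 5} - 2 \left(-11\right)\right)^{2} = \left(\frac{3 \left(2 - 7\right)}{-1} - -22\right)^{2} = \left(3 \left(-1\right) \left(-5\right) + 22\right)^{2} = \left(15 + 22\right)^{2} = 37^{2} = 1369$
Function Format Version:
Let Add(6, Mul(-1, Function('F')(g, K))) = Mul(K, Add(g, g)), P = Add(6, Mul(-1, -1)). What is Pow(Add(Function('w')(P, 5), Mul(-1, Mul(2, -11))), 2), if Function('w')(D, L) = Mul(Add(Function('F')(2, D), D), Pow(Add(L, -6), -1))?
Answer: 1369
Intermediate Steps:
P = 7 (P = Add(6, 1) = 7)
Function('F')(g, K) = Add(6, Mul(-2, K, g)) (Function('F')(g, K) = Add(6, Mul(-1, Mul(K, Add(g, g)))) = Add(6, Mul(-1, Mul(K, Mul(2, g)))) = Add(6, Mul(-1, Mul(2, K, g))) = Add(6, Mul(-2, K, g)))
Function('w')(D, L) = Mul(Pow(Add(-6, L), -1), Add(6, Mul(-3, D))) (Function('w')(D, L) = Mul(Add(Add(6, Mul(-2, D, 2)), D), Pow(Add(L, -6), -1)) = Mul(Add(Add(6, Mul(-4, D)), D), Pow(Add(-6, L), -1)) = Mul(Add(6, Mul(-3, D)), Pow(Add(-6, L), -1)) = Mul(Pow(Add(-6, L), -1), Add(6, Mul(-3, D))))
Pow(Add(Function('w')(P, 5), Mul(-1, Mul(2, -11))), 2) = Pow(Add(Mul(3, Pow(Add(-6, 5), -1), Add(2, Mul(-1, 7))), Mul(-1, Mul(2, -11))), 2) = Pow(Add(Mul(3, Pow(-1, -1), Add(2, -7)), Mul(-1, -22)), 2) = Pow(Add(Mul(3, -1, -5), 22), 2) = Pow(Add(15, 22), 2) = Pow(37, 2) = 1369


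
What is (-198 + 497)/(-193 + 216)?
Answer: 13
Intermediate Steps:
(-198 + 497)/(-193 + 216) = 299/23 = 299*(1/23) = 13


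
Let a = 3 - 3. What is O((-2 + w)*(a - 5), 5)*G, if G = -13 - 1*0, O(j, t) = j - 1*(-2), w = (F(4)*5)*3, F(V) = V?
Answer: 3744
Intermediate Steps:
a = 0
w = 60 (w = (4*5)*3 = 20*3 = 60)
O(j, t) = 2 + j (O(j, t) = j + 2 = 2 + j)
G = -13 (G = -13 + 0 = -13)
O((-2 + w)*(a - 5), 5)*G = (2 + (-2 + 60)*(0 - 5))*(-13) = (2 + 58*(-5))*(-13) = (2 - 290)*(-13) = -288*(-13) = 3744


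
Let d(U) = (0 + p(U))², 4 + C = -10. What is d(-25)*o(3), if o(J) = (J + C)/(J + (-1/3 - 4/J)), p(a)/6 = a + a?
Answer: -742500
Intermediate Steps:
C = -14 (C = -4 - 10 = -14)
p(a) = 12*a (p(a) = 6*(a + a) = 6*(2*a) = 12*a)
o(J) = (-14 + J)/(-⅓ + J - 4/J) (o(J) = (J - 14)/(J + (-1/3 - 4/J)) = (-14 + J)/(J + (-1*⅓ - 4/J)) = (-14 + J)/(J + (-⅓ - 4/J)) = (-14 + J)/(-⅓ + J - 4/J))
d(U) = 144*U² (d(U) = (0 + 12*U)² = (12*U)² = 144*U²)
d(-25)*o(3) = (144*(-25)²)*(3*3*(-14 + 3)/(-12 - 1*3 + 3*3²)) = (144*625)*(3*3*(-11)/(-12 - 3 + 3*9)) = 90000*(3*3*(-11)/(-12 - 3 + 27)) = 90000*(3*3*(-11)/12) = 90000*(3*3*(1/12)*(-11)) = 90000*(-33/4) = -742500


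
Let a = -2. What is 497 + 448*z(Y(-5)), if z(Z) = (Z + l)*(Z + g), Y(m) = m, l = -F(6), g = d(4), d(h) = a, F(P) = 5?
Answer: 31857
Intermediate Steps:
d(h) = -2
g = -2
l = -5 (l = -1*5 = -5)
z(Z) = (-5 + Z)*(-2 + Z) (z(Z) = (Z - 5)*(Z - 2) = (-5 + Z)*(-2 + Z))
497 + 448*z(Y(-5)) = 497 + 448*(10 + (-5)² - 7*(-5)) = 497 + 448*(10 + 25 + 35) = 497 + 448*70 = 497 + 31360 = 31857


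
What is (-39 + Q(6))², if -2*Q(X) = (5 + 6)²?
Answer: 39601/4 ≈ 9900.3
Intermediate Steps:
Q(X) = -121/2 (Q(X) = -(5 + 6)²/2 = -½*11² = -½*121 = -121/2)
(-39 + Q(6))² = (-39 - 121/2)² = (-199/2)² = 39601/4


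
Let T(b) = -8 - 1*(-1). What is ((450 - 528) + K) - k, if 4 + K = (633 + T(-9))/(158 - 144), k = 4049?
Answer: -28604/7 ≈ -4086.3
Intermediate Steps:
T(b) = -7 (T(b) = -8 + 1 = -7)
K = 285/7 (K = -4 + (633 - 7)/(158 - 144) = -4 + 626/14 = -4 + 626*(1/14) = -4 + 313/7 = 285/7 ≈ 40.714)
((450 - 528) + K) - k = ((450 - 528) + 285/7) - 1*4049 = (-78 + 285/7) - 4049 = -261/7 - 4049 = -28604/7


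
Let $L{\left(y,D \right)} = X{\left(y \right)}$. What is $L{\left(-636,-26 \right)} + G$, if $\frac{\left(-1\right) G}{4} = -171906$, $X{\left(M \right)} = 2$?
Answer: $687626$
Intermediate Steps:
$L{\left(y,D \right)} = 2$
$G = 687624$ ($G = \left(-4\right) \left(-171906\right) = 687624$)
$L{\left(-636,-26 \right)} + G = 2 + 687624 = 687626$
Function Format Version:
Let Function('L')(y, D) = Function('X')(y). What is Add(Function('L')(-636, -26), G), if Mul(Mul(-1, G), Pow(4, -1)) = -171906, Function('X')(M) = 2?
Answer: 687626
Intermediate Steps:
Function('L')(y, D) = 2
G = 687624 (G = Mul(-4, -171906) = 687624)
Add(Function('L')(-636, -26), G) = Add(2, 687624) = 687626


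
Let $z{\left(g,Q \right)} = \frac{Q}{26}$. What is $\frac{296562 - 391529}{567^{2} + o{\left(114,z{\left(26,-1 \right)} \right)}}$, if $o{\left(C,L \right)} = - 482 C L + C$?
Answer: $- \frac{1234571}{4208313} \approx -0.29337$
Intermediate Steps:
$z{\left(g,Q \right)} = \frac{Q}{26}$ ($z{\left(g,Q \right)} = Q \frac{1}{26} = \frac{Q}{26}$)
$o{\left(C,L \right)} = C - 482 C L$ ($o{\left(C,L \right)} = - 482 C L + C = C - 482 C L$)
$\frac{296562 - 391529}{567^{2} + o{\left(114,z{\left(26,-1 \right)} \right)}} = \frac{296562 - 391529}{567^{2} + 114 \left(1 - 482 \cdot \frac{1}{26} \left(-1\right)\right)} = - \frac{94967}{321489 + 114 \left(1 - - \frac{241}{13}\right)} = - \frac{94967}{321489 + 114 \left(1 + \frac{241}{13}\right)} = - \frac{94967}{321489 + 114 \cdot \frac{254}{13}} = - \frac{94967}{321489 + \frac{28956}{13}} = - \frac{94967}{\frac{4208313}{13}} = \left(-94967\right) \frac{13}{4208313} = - \frac{1234571}{4208313}$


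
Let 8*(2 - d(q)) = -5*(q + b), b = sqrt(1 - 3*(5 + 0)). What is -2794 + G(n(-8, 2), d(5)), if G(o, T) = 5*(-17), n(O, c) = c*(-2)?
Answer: -2879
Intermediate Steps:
b = I*sqrt(14) (b = sqrt(1 - 3*5) = sqrt(1 - 15) = sqrt(-14) = I*sqrt(14) ≈ 3.7417*I)
n(O, c) = -2*c
d(q) = 2 + 5*q/8 + 5*I*sqrt(14)/8 (d(q) = 2 - (-5)*(q + I*sqrt(14))/8 = 2 - (-5*q - 5*I*sqrt(14))/8 = 2 + (5*q/8 + 5*I*sqrt(14)/8) = 2 + 5*q/8 + 5*I*sqrt(14)/8)
G(o, T) = -85
-2794 + G(n(-8, 2), d(5)) = -2794 - 85 = -2879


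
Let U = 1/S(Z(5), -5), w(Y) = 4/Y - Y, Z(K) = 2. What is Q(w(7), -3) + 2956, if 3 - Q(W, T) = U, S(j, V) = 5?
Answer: 14794/5 ≈ 2958.8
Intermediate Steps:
w(Y) = -Y + 4/Y
U = 1/5 ≈ 0.20000
Q(W, T) = 14/5 (Q(W, T) = 3 - 1*1/5 = 3 - 1/5 = 14/5)
Q(w(7), -3) + 2956 = 14/5 + 2956 = 14794/5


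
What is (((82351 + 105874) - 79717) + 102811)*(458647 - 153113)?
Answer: 64565139346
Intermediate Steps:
(((82351 + 105874) - 79717) + 102811)*(458647 - 153113) = ((188225 - 79717) + 102811)*305534 = (108508 + 102811)*305534 = 211319*305534 = 64565139346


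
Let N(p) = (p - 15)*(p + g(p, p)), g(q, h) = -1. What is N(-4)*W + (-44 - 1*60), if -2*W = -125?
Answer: 11667/2 ≈ 5833.5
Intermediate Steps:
W = 125/2 (W = -½*(-125) = 125/2 ≈ 62.500)
N(p) = (-1 + p)*(-15 + p) (N(p) = (p - 15)*(p - 1) = (-15 + p)*(-1 + p) = (-1 + p)*(-15 + p))
N(-4)*W + (-44 - 1*60) = (15 + (-4)² - 16*(-4))*(125/2) + (-44 - 1*60) = (15 + 16 + 64)*(125/2) + (-44 - 60) = 95*(125/2) - 104 = 11875/2 - 104 = 11667/2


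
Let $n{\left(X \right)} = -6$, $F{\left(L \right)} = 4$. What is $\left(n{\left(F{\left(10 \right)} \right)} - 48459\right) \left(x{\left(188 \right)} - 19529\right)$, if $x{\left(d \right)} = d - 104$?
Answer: $942401925$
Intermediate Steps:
$x{\left(d \right)} = -104 + d$
$\left(n{\left(F{\left(10 \right)} \right)} - 48459\right) \left(x{\left(188 \right)} - 19529\right) = \left(-6 - 48459\right) \left(\left(-104 + 188\right) - 19529\right) = - 48465 \left(84 - 19529\right) = \left(-48465\right) \left(-19445\right) = 942401925$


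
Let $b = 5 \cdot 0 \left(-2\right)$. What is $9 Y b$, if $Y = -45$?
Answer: $0$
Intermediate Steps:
$b = 0$ ($b = 0 \left(-2\right) = 0$)
$9 Y b = 9 \left(-45\right) 0 = \left(-405\right) 0 = 0$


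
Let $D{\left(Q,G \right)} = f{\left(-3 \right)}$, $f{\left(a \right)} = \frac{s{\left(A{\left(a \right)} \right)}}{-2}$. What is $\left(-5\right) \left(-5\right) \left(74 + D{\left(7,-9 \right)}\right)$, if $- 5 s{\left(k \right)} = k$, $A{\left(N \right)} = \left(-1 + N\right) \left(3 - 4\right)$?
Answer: $1860$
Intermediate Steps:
$A{\left(N \right)} = 1 - N$ ($A{\left(N \right)} = \left(-1 + N\right) \left(-1\right) = 1 - N$)
$s{\left(k \right)} = - \frac{k}{5}$
$f{\left(a \right)} = \frac{1}{10} - \frac{a}{10}$ ($f{\left(a \right)} = \frac{\left(- \frac{1}{5}\right) \left(1 - a\right)}{-2} = \left(- \frac{1}{5} + \frac{a}{5}\right) \left(- \frac{1}{2}\right) = \frac{1}{10} - \frac{a}{10}$)
$D{\left(Q,G \right)} = \frac{2}{5}$ ($D{\left(Q,G \right)} = \frac{1}{10} - - \frac{3}{10} = \frac{1}{10} + \frac{3}{10} = \frac{2}{5}$)
$\left(-5\right) \left(-5\right) \left(74 + D{\left(7,-9 \right)}\right) = \left(-5\right) \left(-5\right) \left(74 + \frac{2}{5}\right) = 25 \cdot \frac{372}{5} = 1860$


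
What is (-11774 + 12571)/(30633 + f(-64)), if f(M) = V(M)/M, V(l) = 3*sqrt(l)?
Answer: 520842688/20018788035 + 6376*I/20018788035 ≈ 0.026018 + 3.185e-7*I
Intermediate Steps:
f(M) = 3/sqrt(M) (f(M) = (3*sqrt(M))/M = 3/sqrt(M))
(-11774 + 12571)/(30633 + f(-64)) = (-11774 + 12571)/(30633 + 3/sqrt(-64)) = 797/(30633 + 3*(-I/8)) = 797/(30633 - 3*I/8) = 797*(64*(30633 + 3*I/8)/60056364105) = 51008*(30633 + 3*I/8)/60056364105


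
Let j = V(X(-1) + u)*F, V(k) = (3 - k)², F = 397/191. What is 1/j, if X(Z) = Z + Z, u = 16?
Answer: 191/48037 ≈ 0.0039761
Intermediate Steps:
F = 397/191 (F = 397*(1/191) = 397/191 ≈ 2.0785)
X(Z) = 2*Z
j = 48037/191 (j = (-3 + (2*(-1) + 16))²*(397/191) = (-3 + (-2 + 16))²*(397/191) = (-3 + 14)²*(397/191) = 11²*(397/191) = 121*(397/191) = 48037/191 ≈ 251.50)
1/j = 1/(48037/191) = 191/48037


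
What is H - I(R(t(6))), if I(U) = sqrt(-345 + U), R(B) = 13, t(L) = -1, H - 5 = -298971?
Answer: -298966 - 2*I*sqrt(83) ≈ -2.9897e+5 - 18.221*I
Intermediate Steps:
H = -298966 (H = 5 - 298971 = -298966)
H - I(R(t(6))) = -298966 - sqrt(-345 + 13) = -298966 - sqrt(-332) = -298966 - 2*I*sqrt(83)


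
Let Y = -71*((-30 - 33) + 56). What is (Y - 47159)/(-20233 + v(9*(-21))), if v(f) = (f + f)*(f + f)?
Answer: -46662/122651 ≈ -0.38045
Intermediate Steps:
v(f) = 4*f**2 (v(f) = (2*f)*(2*f) = 4*f**2)
Y = 497 (Y = -71*(-63 + 56) = -71*(-7) = 497)
(Y - 47159)/(-20233 + v(9*(-21))) = (497 - 47159)/(-20233 + 4*(9*(-21))**2) = -46662/(-20233 + 4*(-189)**2) = -46662/(-20233 + 4*35721) = -46662/(-20233 + 142884) = -46662/122651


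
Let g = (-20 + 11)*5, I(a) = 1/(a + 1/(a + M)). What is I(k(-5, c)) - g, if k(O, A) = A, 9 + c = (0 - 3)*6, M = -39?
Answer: 80169/1783 ≈ 44.963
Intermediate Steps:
c = -27 (c = -9 + (0 - 3)*6 = -9 - 3*6 = -9 - 18 = -27)
I(a) = 1/(a + 1/(-39 + a)) (I(a) = 1/(a + 1/(a - 39)) = 1/(a + 1/(-39 + a)))
g = -45 (g = -9*5 = -45)
I(k(-5, c)) - g = (-39 - 27)/(1 + (-27)² - 39*(-27)) - 1*(-45) = -66/(1 + 729 + 1053) + 45 = -66/1783 + 45 = 80169/1783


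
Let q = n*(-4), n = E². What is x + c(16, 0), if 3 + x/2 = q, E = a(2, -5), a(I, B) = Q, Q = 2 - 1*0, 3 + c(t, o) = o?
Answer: -41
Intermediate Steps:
c(t, o) = -3 + o
Q = 2 (Q = 2 + 0 = 2)
a(I, B) = 2
E = 2
n = 4 (n = 2² = 4)
q = -16 (q = 4*(-4) = -16)
x = -38 (x = -6 + 2*(-16) = -6 - 32 = -38)
x + c(16, 0) = -38 + (-3 + 0) = -38 - 3 = -41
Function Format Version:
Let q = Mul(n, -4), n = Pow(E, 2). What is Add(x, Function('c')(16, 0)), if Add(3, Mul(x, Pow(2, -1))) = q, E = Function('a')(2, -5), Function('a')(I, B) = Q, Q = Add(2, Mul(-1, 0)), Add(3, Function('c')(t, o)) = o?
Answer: -41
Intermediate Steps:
Function('c')(t, o) = Add(-3, o)
Q = 2 (Q = Add(2, 0) = 2)
Function('a')(I, B) = 2
E = 2
n = 4 (n = Pow(2, 2) = 4)
q = -16 (q = Mul(4, -4) = -16)
x = -38 (x = Add(-6, Mul(2, -16)) = Add(-6, -32) = -38)
Add(x, Function('c')(16, 0)) = Add(-38, Add(-3, 0)) = Add(-38, -3) = -41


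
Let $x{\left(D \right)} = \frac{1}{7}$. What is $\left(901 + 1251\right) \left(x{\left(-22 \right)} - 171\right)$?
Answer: $- \frac{2573792}{7} \approx -3.6768 \cdot 10^{5}$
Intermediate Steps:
$x{\left(D \right)} = \frac{1}{7}$
$\left(901 + 1251\right) \left(x{\left(-22 \right)} - 171\right) = \left(901 + 1251\right) \left(\frac{1}{7} - 171\right) = 2152 \left(\frac{1}{7} - 171\right) = 2152 \left(- \frac{1196}{7}\right) = - \frac{2573792}{7}$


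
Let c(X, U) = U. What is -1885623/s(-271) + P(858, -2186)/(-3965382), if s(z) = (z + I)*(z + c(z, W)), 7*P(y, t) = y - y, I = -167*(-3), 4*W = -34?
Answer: 1885623/64285 ≈ 29.332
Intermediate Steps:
W = -17/2 (W = (¼)*(-34) = -17/2 ≈ -8.5000)
I = 501
P(y, t) = 0 (P(y, t) = (y - y)/7 = (⅐)*0 = 0)
s(z) = (501 + z)*(-17/2 + z) (s(z) = (z + 501)*(z - 17/2) = (501 + z)*(-17/2 + z))
-1885623/s(-271) + P(858, -2186)/(-3965382) = -1885623/(-8517/2 + (-271)² + (985/2)*(-271)) + 0/(-3965382) = -1885623/(-8517/2 + 73441 - 266935/2) + 0*(-1/3965382) = -1885623/(-64285) + 0 = -1885623*(-1/64285) + 0 = 1885623/64285 + 0 = 1885623/64285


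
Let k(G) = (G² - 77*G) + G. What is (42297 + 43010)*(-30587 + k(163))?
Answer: -1399546642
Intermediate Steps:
k(G) = G² - 76*G
(42297 + 43010)*(-30587 + k(163)) = (42297 + 43010)*(-30587 + 163*(-76 + 163)) = 85307*(-30587 + 163*87) = 85307*(-30587 + 14181) = 85307*(-16406) = -1399546642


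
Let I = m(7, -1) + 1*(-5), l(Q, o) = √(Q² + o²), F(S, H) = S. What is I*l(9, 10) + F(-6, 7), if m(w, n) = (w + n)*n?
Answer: -6 - 11*√181 ≈ -153.99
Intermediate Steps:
m(w, n) = n*(n + w) (m(w, n) = (n + w)*n = n*(n + w))
I = -11 (I = -(-1 + 7) + 1*(-5) = -1*6 - 5 = -6 - 5 = -11)
I*l(9, 10) + F(-6, 7) = -11*√(9² + 10²) - 6 = -11*√(81 + 100) - 6 = -11*√181 - 6 = -6 - 11*√181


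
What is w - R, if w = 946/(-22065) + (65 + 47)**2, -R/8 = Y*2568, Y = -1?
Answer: -176520946/22065 ≈ -8000.0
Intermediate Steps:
R = 20544 (R = -(-8)*2568 = -8*(-2568) = 20544)
w = 276782414/22065 (w = 946*(-1/22065) + 112**2 = -946/22065 + 12544 = 276782414/22065 ≈ 12544.)
w - R = 276782414/22065 - 1*20544 = 276782414/22065 - 20544 = -176520946/22065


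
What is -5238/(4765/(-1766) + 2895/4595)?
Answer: 8501033052/3356521 ≈ 2532.7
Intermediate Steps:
-5238/(4765/(-1766) + 2895/4595) = -5238/(4765*(-1/1766) + 2895*(1/4595)) = -5238/(-4765/1766 + 579/919) = -5238/(-3356521/1622954) = -5238*(-1622954/3356521) = 8501033052/3356521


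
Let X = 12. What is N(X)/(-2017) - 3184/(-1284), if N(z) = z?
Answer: 1601680/647457 ≈ 2.4738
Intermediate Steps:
N(X)/(-2017) - 3184/(-1284) = 12/(-2017) - 3184/(-1284) = 12*(-1/2017) - 3184*(-1/1284) = -12/2017 + 796/321 = 1601680/647457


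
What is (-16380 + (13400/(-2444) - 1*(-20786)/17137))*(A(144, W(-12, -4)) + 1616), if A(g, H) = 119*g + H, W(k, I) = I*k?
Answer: -68621955745600/222781 ≈ -3.0802e+8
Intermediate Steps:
A(g, H) = H + 119*g
(-16380 + (13400/(-2444) - 1*(-20786)/17137))*(A(144, W(-12, -4)) + 1616) = (-16380 + (13400/(-2444) - 1*(-20786)/17137))*((-4*(-12) + 119*144) + 1616) = (-16380 + (13400*(-1/2444) + 20786*(1/17137)))*((48 + 17136) + 1616) = (-16380 + (-3350/611 + 20786/17137))*(17184 + 1616) = (-16380 - 44708704/10470707)*18800 = -171554889364/10470707*18800 = -68621955745600/222781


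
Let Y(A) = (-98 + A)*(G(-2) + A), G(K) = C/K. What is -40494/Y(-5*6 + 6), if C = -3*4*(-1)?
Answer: -6749/610 ≈ -11.064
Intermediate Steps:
C = 12 (C = -12*(-1) = 12)
G(K) = 12/K
Y(A) = (-98 + A)*(-6 + A) (Y(A) = (-98 + A)*(12/(-2) + A) = (-98 + A)*(12*(-½) + A) = (-98 + A)*(-6 + A))
-40494/Y(-5*6 + 6) = -40494/(588 + (-5*6 + 6)² - 104*(-5*6 + 6)) = -40494/(588 + (-30 + 6)² - 104*(-30 + 6)) = -40494/(588 + (-24)² - 104*(-24)) = -40494/(588 + 576 + 2496) = -40494/3660 = -40494*1/3660 = -6749/610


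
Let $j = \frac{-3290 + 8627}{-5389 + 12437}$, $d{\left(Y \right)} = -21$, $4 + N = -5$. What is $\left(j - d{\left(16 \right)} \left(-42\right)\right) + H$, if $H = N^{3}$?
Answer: $- \frac{11348991}{7048} \approx -1610.2$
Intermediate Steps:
$N = -9$ ($N = -4 - 5 = -9$)
$j = \frac{5337}{7048} \approx 0.75724$
$H = -729$ ($H = \left(-9\right)^{3} = -729$)
$\left(j - d{\left(16 \right)} \left(-42\right)\right) + H = \left(\frac{5337}{7048} - \left(-21\right) \left(-42\right)\right) - 729 = \left(\frac{5337}{7048} - 882\right) - 729 = - \frac{6210999}{7048} - 729 = - \frac{11348991}{7048}$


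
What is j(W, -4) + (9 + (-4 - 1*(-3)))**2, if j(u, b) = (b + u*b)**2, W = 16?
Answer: 4688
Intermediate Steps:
j(u, b) = (b + b*u)**2
j(W, -4) + (9 + (-4 - 1*(-3)))**2 = (-4)**2*(1 + 16)**2 + (9 + (-4 - 1*(-3)))**2 = 16*17**2 + (9 + (-4 + 3))**2 = 16*289 + (9 - 1)**2 = 4624 + 8**2 = 4624 + 64 = 4688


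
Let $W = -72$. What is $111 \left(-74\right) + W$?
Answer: $-8286$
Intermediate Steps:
$111 \left(-74\right) + W = 111 \left(-74\right) - 72 = -8214 - 72 = -8286$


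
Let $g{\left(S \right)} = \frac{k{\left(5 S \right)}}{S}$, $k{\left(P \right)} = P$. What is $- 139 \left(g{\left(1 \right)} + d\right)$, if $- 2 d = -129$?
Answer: $- \frac{19321}{2} \approx -9660.5$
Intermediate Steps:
$g{\left(S \right)} = 5$ ($g{\left(S \right)} = \frac{5 S}{S} = 5$)
$d = \frac{129}{2}$ ($d = \left(- \frac{1}{2}\right) \left(-129\right) = \frac{129}{2} \approx 64.5$)
$- 139 \left(g{\left(1 \right)} + d\right) = - 139 \left(5 + \frac{129}{2}\right) = \left(-139\right) \frac{139}{2} = - \frac{19321}{2}$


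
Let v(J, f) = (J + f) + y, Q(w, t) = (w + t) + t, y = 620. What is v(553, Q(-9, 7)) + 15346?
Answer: 16524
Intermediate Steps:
Q(w, t) = w + 2*t (Q(w, t) = (t + w) + t = w + 2*t)
v(J, f) = 620 + J + f (v(J, f) = (J + f) + 620 = 620 + J + f)
v(553, Q(-9, 7)) + 15346 = (620 + 553 + (-9 + 2*7)) + 15346 = (620 + 553 + (-9 + 14)) + 15346 = (620 + 553 + 5) + 15346 = 1178 + 15346 = 16524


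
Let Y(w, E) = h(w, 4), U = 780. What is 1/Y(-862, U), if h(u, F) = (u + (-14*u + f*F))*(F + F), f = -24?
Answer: 1/88880 ≈ 1.1251e-5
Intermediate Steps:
h(u, F) = 2*F*(-24*F - 13*u) (h(u, F) = (u + (-14*u - 24*F))*(F + F) = (u + (-24*F - 14*u))*(2*F) = (-24*F - 13*u)*(2*F) = 2*F*(-24*F - 13*u))
Y(w, E) = -768 - 104*w (Y(w, E) = 2*4*(-24*4 - 13*w) = 2*4*(-96 - 13*w) = -768 - 104*w)
1/Y(-862, U) = 1/(-768 - 104*(-862)) = 1/(-768 + 89648) = 1/88880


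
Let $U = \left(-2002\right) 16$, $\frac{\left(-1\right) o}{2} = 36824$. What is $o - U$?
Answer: $-41616$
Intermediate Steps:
$o = -73648$ ($o = \left(-2\right) 36824 = -73648$)
$U = -32032$
$o - U = -73648 - -32032 = -73648 + 32032 = -41616$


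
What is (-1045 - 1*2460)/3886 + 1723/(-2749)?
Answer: -16330823/10682614 ≈ -1.5287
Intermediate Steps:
(-1045 - 1*2460)/3886 + 1723/(-2749) = (-1045 - 2460)*(1/3886) + 1723*(-1/2749) = -3505*1/3886 - 1723/2749 = -3505/3886 - 1723/2749 = -16330823/10682614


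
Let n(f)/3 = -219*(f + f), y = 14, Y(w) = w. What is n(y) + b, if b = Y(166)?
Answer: -18230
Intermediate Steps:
b = 166
n(f) = -1314*f (n(f) = 3*(-219*(f + f)) = 3*(-438*f) = -1314*f)
n(y) + b = -1314*14 + 166 = -18396 + 166 = -18230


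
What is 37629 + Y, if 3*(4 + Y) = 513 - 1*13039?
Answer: 100349/3 ≈ 33450.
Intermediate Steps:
Y = -12538/3 (Y = -4 + (513 - 1*13039)/3 = -4 + (513 - 13039)/3 = -4 + (⅓)*(-12526) = -4 - 12526/3 = -12538/3 ≈ -4179.3)
37629 + Y = 37629 - 12538/3 = 100349/3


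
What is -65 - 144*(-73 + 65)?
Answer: 1087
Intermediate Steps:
-65 - 144*(-73 + 65) = -65 - 144*(-8) = -65 + 1152 = 1087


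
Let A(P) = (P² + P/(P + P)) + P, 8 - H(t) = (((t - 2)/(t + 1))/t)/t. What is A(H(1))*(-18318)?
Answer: -2976675/2 ≈ -1.4883e+6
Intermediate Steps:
H(t) = 8 - (-2 + t)/(t²*(1 + t)) (H(t) = 8 - ((t - 2)/(t + 1))/t/t = 8 - ((-2 + t)/(1 + t))/t/t = 8 - (-2 + t)/(t*(1 + t))/t = 8 - (-2 + t)/(t²*(1 + t)))
A(P) = ½ + P + P² (A(P) = (P² + P/((2*P))) + P = (P² + (1/(2*P))*P) + P = (P² + ½) + P = (½ + P²) + P = ½ + P + P²)
A(H(1))*(-18318) = (½ + (2 - 1*1 + 8*1² + 8*1³)/(1²*(1 + 1)) + ((2 - 1*1 + 8*1² + 8*1³)/(1²*(1 + 1)))²)*(-18318) = (½ + 1*(2 - 1 + 8*1 + 8*1)/2 + (1*(2 - 1 + 8*1 + 8*1)/2)²)*(-18318) = (½ + 1*(½)*(2 - 1 + 8 + 8) + (1*(½)*(2 - 1 + 8 + 8))²)*(-18318) = (½ + 1*(½)*17 + (1*(½)*17)²)*(-18318) = (½ + 17/2 + (17/2)²)*(-18318) = (½ + 17/2 + 289/4)*(-18318) = (325/4)*(-18318) = -2976675/2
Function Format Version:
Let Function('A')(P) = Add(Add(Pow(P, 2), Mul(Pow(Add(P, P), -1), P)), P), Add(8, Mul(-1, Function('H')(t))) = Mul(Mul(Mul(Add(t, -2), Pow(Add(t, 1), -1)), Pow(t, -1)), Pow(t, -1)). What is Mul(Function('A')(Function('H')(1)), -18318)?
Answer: Rational(-2976675, 2) ≈ -1.4883e+6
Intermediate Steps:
Function('H')(t) = Add(8, Mul(-1, Pow(t, -2), Pow(Add(1, t), -1), Add(-2, t))) (Function('H')(t) = Add(8, Mul(-1, Mul(Mul(Mul(Add(t, -2), Pow(Add(t, 1), -1)), Pow(t, -1)), Pow(t, -1)))) = Add(8, Mul(-1, Mul(Mul(Mul(Add(-2, t), Pow(Add(1, t), -1)), Pow(t, -1)), Pow(t, -1)))) = Add(8, Mul(-1, Mul(Mul(Mul(Pow(Add(1, t), -1), Add(-2, t)), Pow(t, -1)), Pow(t, -1)))) = Add(8, Mul(-1, Mul(Mul(Pow(t, -1), Pow(Add(1, t), -1), Add(-2, t)), Pow(t, -1)))) = Add(8, Mul(-1, Mul(Pow(t, -2), Pow(Add(1, t), -1), Add(-2, t)))) = Add(8, Mul(-1, Pow(t, -2), Pow(Add(1, t), -1), Add(-2, t))))
Function('A')(P) = Add(Rational(1, 2), P, Pow(P, 2)) (Function('A')(P) = Add(Add(Pow(P, 2), Mul(Pow(Mul(2, P), -1), P)), P) = Add(Add(Pow(P, 2), Mul(Mul(Rational(1, 2), Pow(P, -1)), P)), P) = Add(Add(Pow(P, 2), Rational(1, 2)), P) = Add(Add(Rational(1, 2), Pow(P, 2)), P) = Add(Rational(1, 2), P, Pow(P, 2)))
Mul(Function('A')(Function('H')(1)), -18318) = Mul(Add(Rational(1, 2), Mul(Pow(1, -2), Pow(Add(1, 1), -1), Add(2, Mul(-1, 1), Mul(8, Pow(1, 2)), Mul(8, Pow(1, 3)))), Pow(Mul(Pow(1, -2), Pow(Add(1, 1), -1), Add(2, Mul(-1, 1), Mul(8, Pow(1, 2)), Mul(8, Pow(1, 3)))), 2)), -18318) = Mul(Add(Rational(1, 2), Mul(1, Pow(2, -1), Add(2, -1, Mul(8, 1), Mul(8, 1))), Pow(Mul(1, Pow(2, -1), Add(2, -1, Mul(8, 1), Mul(8, 1))), 2)), -18318) = Mul(Add(Rational(1, 2), Mul(1, Rational(1, 2), Add(2, -1, 8, 8)), Pow(Mul(1, Rational(1, 2), Add(2, -1, 8, 8)), 2)), -18318) = Mul(Add(Rational(1, 2), Mul(1, Rational(1, 2), 17), Pow(Mul(1, Rational(1, 2), 17), 2)), -18318) = Mul(Add(Rational(1, 2), Rational(17, 2), Pow(Rational(17, 2), 2)), -18318) = Mul(Add(Rational(1, 2), Rational(17, 2), Rational(289, 4)), -18318) = Mul(Rational(325, 4), -18318) = Rational(-2976675, 2)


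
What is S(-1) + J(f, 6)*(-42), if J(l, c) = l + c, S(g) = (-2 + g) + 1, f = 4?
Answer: -422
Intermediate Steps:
S(g) = -1 + g
J(l, c) = c + l
S(-1) + J(f, 6)*(-42) = (-1 - 1) + (6 + 4)*(-42) = -2 + 10*(-42) = -2 - 420 = -422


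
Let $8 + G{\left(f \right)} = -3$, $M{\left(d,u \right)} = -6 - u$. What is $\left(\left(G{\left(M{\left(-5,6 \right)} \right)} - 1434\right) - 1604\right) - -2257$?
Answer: $-792$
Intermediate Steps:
$G{\left(f \right)} = -11$ ($G{\left(f \right)} = -8 - 3 = -11$)
$\left(\left(G{\left(M{\left(-5,6 \right)} \right)} - 1434\right) - 1604\right) - -2257 = \left(\left(-11 - 1434\right) - 1604\right) - -2257 = \left(-1445 - 1604\right) + 2257 = -3049 + 2257 = -792$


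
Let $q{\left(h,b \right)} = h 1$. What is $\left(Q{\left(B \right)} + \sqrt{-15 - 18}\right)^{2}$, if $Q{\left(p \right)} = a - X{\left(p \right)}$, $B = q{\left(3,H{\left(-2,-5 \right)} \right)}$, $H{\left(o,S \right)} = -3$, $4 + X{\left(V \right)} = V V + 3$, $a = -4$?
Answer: $\left(12 - i \sqrt{33}\right)^{2} \approx 111.0 - 137.87 i$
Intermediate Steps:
$X{\left(V \right)} = -1 + V^{2}$ ($X{\left(V \right)} = -4 + \left(V V + 3\right) = -4 + \left(V^{2} + 3\right) = -4 + \left(3 + V^{2}\right) = -1 + V^{2}$)
$q{\left(h,b \right)} = h$
$B = 3$
$Q{\left(p \right)} = -3 - p^{2}$ ($Q{\left(p \right)} = -4 - \left(-1 + p^{2}\right) = -3 - p^{2}$)
$\left(Q{\left(B \right)} + \sqrt{-15 - 18}\right)^{2} = \left(\left(-3 - 3^{2}\right) + \sqrt{-15 - 18}\right)^{2} = \left(\left(-3 - 9\right) + \sqrt{-33}\right)^{2} = \left(\left(-3 - 9\right) + i \sqrt{33}\right)^{2} = \left(-12 + i \sqrt{33}\right)^{2}$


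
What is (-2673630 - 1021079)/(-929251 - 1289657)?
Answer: 3694709/2218908 ≈ 1.6651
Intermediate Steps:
(-2673630 - 1021079)/(-929251 - 1289657) = -3694709/(-2218908) = -3694709*(-1/2218908) = 3694709/2218908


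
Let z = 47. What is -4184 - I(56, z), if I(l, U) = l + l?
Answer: -4296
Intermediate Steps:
I(l, U) = 2*l
-4184 - I(56, z) = -4184 - 2*56 = -4184 - 1*112 = -4184 - 112 = -4296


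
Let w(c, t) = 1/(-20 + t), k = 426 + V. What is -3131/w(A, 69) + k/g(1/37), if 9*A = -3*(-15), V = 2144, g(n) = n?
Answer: -58329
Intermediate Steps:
A = 5 (A = (-3*(-15))/9 = (1/9)*45 = 5)
k = 2570 (k = 426 + 2144 = 2570)
-3131/w(A, 69) + k/g(1/37) = -3131/(1/(-20 + 69)) + 2570/(1/37) = -3131/(1/49) + 2570/(1/37) = -3131/1/49 + 2570*37 = -3131*49 + 95090 = -153419 + 95090 = -58329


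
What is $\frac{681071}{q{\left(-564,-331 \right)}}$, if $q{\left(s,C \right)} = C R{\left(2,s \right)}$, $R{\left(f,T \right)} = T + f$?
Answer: $\frac{681071}{186022} \approx 3.6612$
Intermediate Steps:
$q{\left(s,C \right)} = C \left(2 + s\right)$ ($q{\left(s,C \right)} = C \left(s + 2\right) = C \left(2 + s\right)$)
$\frac{681071}{q{\left(-564,-331 \right)}} = \frac{681071}{\left(-331\right) \left(2 - 564\right)} = \frac{681071}{\left(-331\right) \left(-562\right)} = \frac{681071}{186022}$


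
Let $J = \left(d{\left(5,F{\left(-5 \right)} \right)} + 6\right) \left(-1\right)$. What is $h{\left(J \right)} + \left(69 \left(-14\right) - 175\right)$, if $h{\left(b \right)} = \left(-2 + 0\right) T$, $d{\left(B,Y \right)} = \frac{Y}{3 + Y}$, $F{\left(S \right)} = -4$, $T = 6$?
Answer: $-1153$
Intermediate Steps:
$J = -10$ ($J = \left(- \frac{4}{3 - 4} + 6\right) \left(-1\right) = \left(- \frac{4}{-1} + 6\right) \left(-1\right) = \left(\left(-4\right) \left(-1\right) + 6\right) \left(-1\right) = \left(4 + 6\right) \left(-1\right) = 10 \left(-1\right) = -10$)
$h{\left(b \right)} = -12$ ($h{\left(b \right)} = \left(-2 + 0\right) 6 = \left(-2\right) 6 = -12$)
$h{\left(J \right)} + \left(69 \left(-14\right) - 175\right) = -12 + \left(69 \left(-14\right) - 175\right) = -12 - 1141 = -1153$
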